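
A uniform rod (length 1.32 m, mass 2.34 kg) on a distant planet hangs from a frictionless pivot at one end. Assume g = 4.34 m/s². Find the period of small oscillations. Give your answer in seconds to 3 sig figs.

2.83 s

For a physical pendulum T = 2π√(I/(mgd)), with d = 0.6600 m from pivot to centre of mass.
I_cm = mL²/12 = 2.34 × 1.32²/12 = 0.3398 kg·m²; I = I_cm + md² = 0.3398 + 2.34 × 0.6600² = 1.359 kg·m².
T = 2π√(1.359/(2.34 × 4.34 × 0.6600)) = 2.83 s.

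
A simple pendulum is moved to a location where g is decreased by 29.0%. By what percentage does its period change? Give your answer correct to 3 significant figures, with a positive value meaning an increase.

T ∝ 1/√g, so T'/T = 1/√(0.7100) = 1.187.
Percentage change in T = (1.187 − 1) × 100% = 18.7%.

18.7%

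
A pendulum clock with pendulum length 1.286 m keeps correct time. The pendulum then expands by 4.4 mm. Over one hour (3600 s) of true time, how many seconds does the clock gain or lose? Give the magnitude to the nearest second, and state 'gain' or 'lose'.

T ∝ √L, so T'/T = √(1.29040/1.286) = 1.00171.
In 3600 s of true time the clock registers 3600/1.00171 = 3593.9 s, so it loses 6 s.

lose 6 s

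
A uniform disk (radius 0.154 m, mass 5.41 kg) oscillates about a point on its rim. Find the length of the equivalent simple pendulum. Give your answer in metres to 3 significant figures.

The equivalent simple-pendulum length is L_eq = I/(md), where I is about the pivot and d = 0.1540 m.
I_cm = ½mR² = 0.06415 kg·m², so I = I_cm + md² = 0.06415 + 0.1283 = 0.1925 kg·m².
L_eq = 0.1925/(5.41 × 0.1540) = 0.231 m.

0.231 m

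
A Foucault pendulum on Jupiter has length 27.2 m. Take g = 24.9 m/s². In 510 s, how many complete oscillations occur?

77

T = 2π√(L/g) = 2π√(27.2/24.9) = 6.567 s.
Number of complete oscillations = ⌊510/6.567⌋ = ⌊77.66⌋ = 77.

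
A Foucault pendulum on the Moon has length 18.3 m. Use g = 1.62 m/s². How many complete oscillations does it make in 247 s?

T = 2π√(L/g) = 2π√(18.3/1.62) = 21.12 s.
Number of complete oscillations = ⌊247/21.12⌋ = ⌊11.70⌋ = 11.

11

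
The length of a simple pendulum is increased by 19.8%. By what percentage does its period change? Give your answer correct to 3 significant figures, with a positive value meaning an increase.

9.45%

T ∝ √L, so T'/T = √(1.198) = 1.095.
Percentage change in T = (1.095 − 1) × 100% = 9.45%.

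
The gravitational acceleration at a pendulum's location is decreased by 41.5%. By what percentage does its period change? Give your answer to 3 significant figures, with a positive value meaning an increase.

T ∝ 1/√g, so T'/T = 1/√(0.5850) = 1.307.
Percentage change in T = (1.307 − 1) × 100% = 30.7%.

30.7%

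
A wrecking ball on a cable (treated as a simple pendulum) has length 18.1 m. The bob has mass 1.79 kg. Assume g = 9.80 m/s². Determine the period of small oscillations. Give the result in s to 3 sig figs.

T = 2π√(L/g) = 2π√(18.1/9.80) = 2π × 1.359 = 8.54 s.

8.54 s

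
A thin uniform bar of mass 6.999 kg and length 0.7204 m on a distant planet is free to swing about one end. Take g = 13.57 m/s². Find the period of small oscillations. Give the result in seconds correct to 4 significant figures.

1.182 s

For a physical pendulum T = 2π√(I/(mgd)), with d = 0.36020 m from pivot to centre of mass.
I_cm = mL²/12 = 6.999 × 0.7204²/12 = 0.30269 kg·m²; I = I_cm + md² = 0.30269 + 6.999 × 0.36020² = 1.2108 kg·m².
T = 2π√(1.2108/(6.999 × 13.57 × 0.36020)) = 1.182 s.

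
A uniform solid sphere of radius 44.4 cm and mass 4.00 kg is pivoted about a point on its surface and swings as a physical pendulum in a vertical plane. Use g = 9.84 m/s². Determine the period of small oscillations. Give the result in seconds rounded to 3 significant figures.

I_cm = (2/5)mr² = 0.3154 kg·m². The pivot is at distance d = 0.444 m from the centre of mass.
By the parallel-axis theorem, I = I_cm + md² = 0.3154 + 0.7885 = 1.104 kg·m².
T = 2π√(I/(mgd)) = 2π√(1.104/(4.00 × 9.84 × 0.444)) = 1.58 s.

1.58 s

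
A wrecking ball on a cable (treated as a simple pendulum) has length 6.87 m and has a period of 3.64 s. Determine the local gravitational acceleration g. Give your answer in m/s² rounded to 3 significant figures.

From T = 2π√(L/g), g = 4π²L/T² = 4π² × 6.87/3.640² = 20.5 m/s².

20.5 m/s²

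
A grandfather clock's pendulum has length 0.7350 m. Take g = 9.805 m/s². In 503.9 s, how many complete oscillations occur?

292

T = 2π√(L/g) = 2π√(0.7350/9.805) = 1.7203 s.
Number of complete oscillations = ⌊503.9/1.7203⌋ = ⌊292.92⌋ = 292.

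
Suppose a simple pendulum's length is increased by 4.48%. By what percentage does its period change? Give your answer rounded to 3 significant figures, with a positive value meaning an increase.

T ∝ √L, so T'/T = √(1.045) = 1.022.
Percentage change in T = (1.022 − 1) × 100% = 2.22%.

2.22%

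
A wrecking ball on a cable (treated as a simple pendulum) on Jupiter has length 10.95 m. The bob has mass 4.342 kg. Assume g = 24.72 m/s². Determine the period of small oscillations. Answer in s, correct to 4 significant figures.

T = 2π√(L/g) = 2π√(10.95/24.72) = 2π × 0.66555 = 4.182 s.

4.182 s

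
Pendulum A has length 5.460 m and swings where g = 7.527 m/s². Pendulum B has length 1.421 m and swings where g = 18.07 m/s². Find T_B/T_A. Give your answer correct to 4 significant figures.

T = 2π√(L/g), so T_B/T_A = √((L_B/g_B)/(L_A/g_A)) = √((1.421/18.07)/(5.460/7.527)) = 0.3293.

0.3293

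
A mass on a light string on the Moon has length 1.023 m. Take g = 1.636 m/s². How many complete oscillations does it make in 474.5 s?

T = 2π√(L/g) = 2π√(1.023/1.636) = 4.9685 s.
Number of complete oscillations = ⌊474.5/4.9685⌋ = ⌊95.501⌋ = 95.

95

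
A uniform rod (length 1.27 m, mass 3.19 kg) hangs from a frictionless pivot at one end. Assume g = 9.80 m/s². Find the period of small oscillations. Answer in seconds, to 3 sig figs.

1.85 s

For a physical pendulum T = 2π√(I/(mgd)), with d = 0.6350 m from pivot to centre of mass.
I_cm = mL²/12 = 3.19 × 1.27²/12 = 0.4288 kg·m²; I = I_cm + md² = 0.4288 + 3.19 × 0.6350² = 1.715 kg·m².
T = 2π√(1.715/(3.19 × 9.80 × 0.6350)) = 1.85 s.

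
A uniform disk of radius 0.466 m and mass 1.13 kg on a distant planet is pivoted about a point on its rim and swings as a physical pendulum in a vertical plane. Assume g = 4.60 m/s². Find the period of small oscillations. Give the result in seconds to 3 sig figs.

I_cm = ½mr² = 0.1227 kg·m². The pivot is at distance d = 0.466 m from the centre of mass.
By the parallel-axis theorem, I = I_cm + md² = 0.1227 + 0.2454 = 0.3681 kg·m².
T = 2π√(I/(mgd)) = 2π√(0.3681/(1.13 × 4.60 × 0.466)) = 2.45 s.

2.45 s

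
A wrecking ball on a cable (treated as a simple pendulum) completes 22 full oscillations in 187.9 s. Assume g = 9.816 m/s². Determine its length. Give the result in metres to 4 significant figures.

T = 187.9/22 = 8.5409 s.
From T = 2π√(L/g), L = gT²/(4π²) = 9.816 × 8.5409²/(4π²) = 18.14 m.

18.14 m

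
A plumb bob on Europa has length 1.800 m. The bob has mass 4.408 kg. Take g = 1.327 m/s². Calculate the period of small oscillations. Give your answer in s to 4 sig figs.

7.318 s

T = 2π√(L/g) = 2π√(1.800/1.327) = 2π × 1.1647 = 7.318 s.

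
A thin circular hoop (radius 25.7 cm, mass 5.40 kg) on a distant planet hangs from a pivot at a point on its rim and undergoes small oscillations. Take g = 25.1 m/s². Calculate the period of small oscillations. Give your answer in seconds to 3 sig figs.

0.899 s

I_cm = mr² = 0.3567 kg·m². The pivot is at distance d = 0.257 m from the centre of mass.
By the parallel-axis theorem, I = I_cm + md² = 0.3567 + 0.3567 = 0.7133 kg·m².
T = 2π√(I/(mgd)) = 2π√(0.7133/(5.40 × 25.1 × 0.257)) = 0.899 s.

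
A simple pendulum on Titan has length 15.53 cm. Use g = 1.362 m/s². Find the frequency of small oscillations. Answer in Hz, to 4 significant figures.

T = 2π√(L/g) = 2π√(0.1553/1.362) = 2.1217 s, so f = 1/T = 0.4713 Hz.

0.4713 Hz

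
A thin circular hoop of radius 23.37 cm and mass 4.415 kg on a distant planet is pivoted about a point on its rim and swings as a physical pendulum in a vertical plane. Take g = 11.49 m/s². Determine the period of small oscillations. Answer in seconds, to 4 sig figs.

1.267 s

I_cm = mr² = 0.24113 kg·m². The pivot is at distance d = 0.2337 m from the centre of mass.
By the parallel-axis theorem, I = I_cm + md² = 0.24113 + 0.24113 = 0.48226 kg·m².
T = 2π√(I/(mgd)) = 2π√(0.48226/(4.415 × 11.49 × 0.2337)) = 1.267 s.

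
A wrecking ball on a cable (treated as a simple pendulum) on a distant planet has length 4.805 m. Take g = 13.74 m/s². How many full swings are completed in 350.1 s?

94

T = 2π√(L/g) = 2π√(4.805/13.74) = 3.7156 s.
Number of complete oscillations = ⌊350.1/3.7156⌋ = ⌊94.223⌋ = 94.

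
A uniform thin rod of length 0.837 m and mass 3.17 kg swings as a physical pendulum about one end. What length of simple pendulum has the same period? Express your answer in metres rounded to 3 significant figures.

The equivalent simple-pendulum length is L_eq = I/(md), where I is about the pivot and d = 0.4185 m.
I_cm = (1/12)mL² = 0.1851 kg·m², so I = I_cm + md² = 0.1851 + 0.5552 = 0.7403 kg·m².
L_eq = 0.7403/(3.17 × 0.4185) = 0.558 m.

0.558 m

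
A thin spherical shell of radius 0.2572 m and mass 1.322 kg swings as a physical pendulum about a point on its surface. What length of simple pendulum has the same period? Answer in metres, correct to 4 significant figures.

The equivalent simple-pendulum length is L_eq = I/(md), where I is about the pivot and d = 0.25720 m.
I_cm = (2/3)mR² = 0.058302 kg·m², so I = I_cm + md² = 0.058302 + 0.087453 = 0.14575 kg·m².
L_eq = 0.14575/(1.322 × 0.25720) = 0.4287 m.

0.4287 m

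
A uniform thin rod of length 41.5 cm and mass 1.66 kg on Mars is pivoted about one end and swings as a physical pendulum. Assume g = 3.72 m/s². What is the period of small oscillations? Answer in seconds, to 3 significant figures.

For a physical pendulum T = 2π√(I/(mgd)), with d = 0.2075 m from pivot to centre of mass.
I_cm = mL²/12 = 1.66 × 0.415²/12 = 0.02382 kg·m²; I = I_cm + md² = 0.02382 + 1.66 × 0.2075² = 0.09530 kg·m².
T = 2π√(0.09530/(1.66 × 3.72 × 0.2075)) = 1.71 s.

1.71 s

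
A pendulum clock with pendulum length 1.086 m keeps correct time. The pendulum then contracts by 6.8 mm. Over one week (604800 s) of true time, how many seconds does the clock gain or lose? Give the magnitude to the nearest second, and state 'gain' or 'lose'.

T ∝ √L, so T'/T = √(1.07920/1.086) = 0.996864.
In 604800 s of true time the clock registers 604800/0.996864 = 606702.4 s, so it gains 1902 s.

gain 1902 s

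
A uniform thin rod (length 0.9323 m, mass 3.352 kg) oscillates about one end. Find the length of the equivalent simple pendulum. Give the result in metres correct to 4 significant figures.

0.6215 m

The equivalent simple-pendulum length is L_eq = I/(md), where I is about the pivot and d = 0.46615 m.
I_cm = (1/12)mL² = 0.24279 kg·m², so I = I_cm + md² = 0.24279 + 0.72838 = 0.97117 kg·m².
L_eq = 0.97117/(3.352 × 0.46615) = 0.6215 m.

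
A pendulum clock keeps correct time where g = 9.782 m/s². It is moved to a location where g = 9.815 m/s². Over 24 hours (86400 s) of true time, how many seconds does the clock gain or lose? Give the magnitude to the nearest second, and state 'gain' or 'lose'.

The clock's period scales as T ∝ 1/√g, so T'/T = √(9.782/9.815) = 0.998317.
In 86400 s of true time the clock registers 86400/0.998317 = 86545.6 s, so it gains 146 s.

gain 146 s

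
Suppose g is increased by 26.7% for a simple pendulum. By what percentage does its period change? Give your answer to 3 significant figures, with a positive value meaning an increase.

T ∝ 1/√g, so T'/T = 1/√(1.267) = 0.8884.
Percentage change in T = (0.8884 − 1) × 100% = -11.2%.

-11.2%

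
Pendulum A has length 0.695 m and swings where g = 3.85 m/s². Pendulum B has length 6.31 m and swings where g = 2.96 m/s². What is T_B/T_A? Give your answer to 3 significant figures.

3.44

T = 2π√(L/g), so T_B/T_A = √((L_B/g_B)/(L_A/g_A)) = √((6.31/2.96)/(0.695/3.85)) = 3.44.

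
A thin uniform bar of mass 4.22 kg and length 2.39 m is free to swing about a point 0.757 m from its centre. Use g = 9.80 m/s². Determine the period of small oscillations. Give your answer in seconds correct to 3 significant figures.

2.36 s

For a physical pendulum T = 2π√(I/(mgd)), with d = 0.7570 m from pivot to centre of mass.
I_cm = mL²/12 = 4.22 × 2.39²/12 = 2.009 kg·m²; I = I_cm + md² = 2.009 + 4.22 × 0.7570² = 4.427 kg·m².
T = 2π√(4.427/(4.22 × 9.80 × 0.7570)) = 2.36 s.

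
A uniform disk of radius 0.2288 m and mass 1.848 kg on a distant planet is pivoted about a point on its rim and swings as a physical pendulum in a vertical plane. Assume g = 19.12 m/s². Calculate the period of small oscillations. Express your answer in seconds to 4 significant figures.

I_cm = ½mr² = 0.048371 kg·m². The pivot is at distance d = 0.2288 m from the centre of mass.
By the parallel-axis theorem, I = I_cm + md² = 0.048371 + 0.096742 = 0.14511 kg·m².
T = 2π√(I/(mgd)) = 2π√(0.14511/(1.848 × 19.12 × 0.2288)) = 0.8418 s.

0.8418 s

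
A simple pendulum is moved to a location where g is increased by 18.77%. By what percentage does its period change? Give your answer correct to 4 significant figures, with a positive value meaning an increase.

-8.241%

T ∝ 1/√g, so T'/T = 1/√(1.1877) = 0.91759.
Percentage change in T = (0.91759 − 1) × 100% = -8.241%.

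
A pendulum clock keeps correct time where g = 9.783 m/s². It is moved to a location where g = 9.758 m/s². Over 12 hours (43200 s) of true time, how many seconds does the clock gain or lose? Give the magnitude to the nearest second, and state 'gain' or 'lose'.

The clock's period scales as T ∝ 1/√g, so T'/T = √(9.783/9.758) = 1.00128.
In 43200 s of true time the clock registers 43200/1.00128 = 43144.8 s, so it loses 55 s.

lose 55 s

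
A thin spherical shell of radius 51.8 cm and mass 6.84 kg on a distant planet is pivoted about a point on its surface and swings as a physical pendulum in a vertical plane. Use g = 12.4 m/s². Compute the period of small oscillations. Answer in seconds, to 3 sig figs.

1.66 s

I_cm = (2/3)mr² = 1.224 kg·m². The pivot is at distance d = 0.518 m from the centre of mass.
By the parallel-axis theorem, I = I_cm + md² = 1.224 + 1.835 = 3.059 kg·m².
T = 2π√(I/(mgd)) = 2π√(3.059/(6.84 × 12.4 × 0.518)) = 1.66 s.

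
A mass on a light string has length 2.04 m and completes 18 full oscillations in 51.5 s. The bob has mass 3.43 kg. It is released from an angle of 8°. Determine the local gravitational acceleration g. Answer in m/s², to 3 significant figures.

9.84 m/s²

T = 51.5/18 = 2.861 s.
From T = 2π√(L/g), g = 4π²L/T² = 4π² × 2.04/2.861² = 9.84 m/s².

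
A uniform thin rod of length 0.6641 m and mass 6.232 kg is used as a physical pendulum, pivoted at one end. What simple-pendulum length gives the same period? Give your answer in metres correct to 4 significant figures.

The equivalent simple-pendulum length is L_eq = I/(md), where I is about the pivot and d = 0.33205 m.
I_cm = (1/12)mL² = 0.22904 kg·m², so I = I_cm + md² = 0.22904 + 0.68712 = 0.91616 kg·m².
L_eq = 0.91616/(6.232 × 0.33205) = 0.4427 m.

0.4427 m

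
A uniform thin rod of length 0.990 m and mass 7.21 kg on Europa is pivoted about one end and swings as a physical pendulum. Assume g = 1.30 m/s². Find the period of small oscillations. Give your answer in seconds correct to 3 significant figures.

For a physical pendulum T = 2π√(I/(mgd)), with d = 0.4950 m from pivot to centre of mass.
I_cm = mL²/12 = 7.21 × 0.990²/12 = 0.5889 kg·m²; I = I_cm + md² = 0.5889 + 7.21 × 0.4950² = 2.356 kg·m².
T = 2π√(2.356/(7.21 × 1.30 × 0.4950)) = 4.48 s.

4.48 s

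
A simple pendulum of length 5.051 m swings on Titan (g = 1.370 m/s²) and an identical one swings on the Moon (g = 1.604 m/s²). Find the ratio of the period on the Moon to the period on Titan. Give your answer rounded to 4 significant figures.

T ∝ 1/√g, so T₂/T₁ = √(g₁/g₂) = √(1.370/1.604) = 0.9242.

0.9242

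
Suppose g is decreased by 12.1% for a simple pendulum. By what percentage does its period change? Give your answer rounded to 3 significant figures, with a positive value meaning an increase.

T ∝ 1/√g, so T'/T = 1/√(0.8790) = 1.067.
Percentage change in T = (1.067 − 1) × 100% = 6.66%.

6.66%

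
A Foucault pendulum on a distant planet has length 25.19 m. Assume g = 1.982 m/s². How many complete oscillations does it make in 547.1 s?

T = 2π√(L/g) = 2π√(25.19/1.982) = 22.400 s.
Number of complete oscillations = ⌊547.1/22.400⌋ = ⌊24.424⌋ = 24.

24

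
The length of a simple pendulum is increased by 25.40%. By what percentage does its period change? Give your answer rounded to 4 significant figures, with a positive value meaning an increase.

11.98%

T ∝ √L, so T'/T = √(1.2540) = 1.1198.
Percentage change in T = (1.1198 − 1) × 100% = 11.98%.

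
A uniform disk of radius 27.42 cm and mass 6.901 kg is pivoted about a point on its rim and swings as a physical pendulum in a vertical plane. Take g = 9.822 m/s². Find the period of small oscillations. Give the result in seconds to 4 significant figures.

I_cm = ½mr² = 0.25943 kg·m². The pivot is at distance d = 0.2742 m from the centre of mass.
By the parallel-axis theorem, I = I_cm + md² = 0.25943 + 0.51886 = 0.77828 kg·m².
T = 2π√(I/(mgd)) = 2π√(0.77828/(6.901 × 9.822 × 0.2742)) = 1.286 s.

1.286 s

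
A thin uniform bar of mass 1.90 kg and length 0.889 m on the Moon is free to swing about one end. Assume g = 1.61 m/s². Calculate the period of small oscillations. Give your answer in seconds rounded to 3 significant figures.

3.81 s

For a physical pendulum T = 2π√(I/(mgd)), with d = 0.4445 m from pivot to centre of mass.
I_cm = mL²/12 = 1.90 × 0.889²/12 = 0.1251 kg·m²; I = I_cm + md² = 0.1251 + 1.90 × 0.4445² = 0.5005 kg·m².
T = 2π√(0.5005/(1.90 × 1.61 × 0.4445)) = 3.81 s.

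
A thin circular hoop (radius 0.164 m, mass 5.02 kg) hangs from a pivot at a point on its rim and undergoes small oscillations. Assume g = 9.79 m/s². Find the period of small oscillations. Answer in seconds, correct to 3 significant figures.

1.15 s

I_cm = mr² = 0.1350 kg·m². The pivot is at distance d = 0.164 m from the centre of mass.
By the parallel-axis theorem, I = I_cm + md² = 0.1350 + 0.1350 = 0.2700 kg·m².
T = 2π√(I/(mgd)) = 2π√(0.2700/(5.02 × 9.79 × 0.164)) = 1.15 s.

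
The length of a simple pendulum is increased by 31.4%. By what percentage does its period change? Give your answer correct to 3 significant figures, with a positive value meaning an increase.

T ∝ √L, so T'/T = √(1.314) = 1.146.
Percentage change in T = (1.146 − 1) × 100% = 14.6%.

14.6%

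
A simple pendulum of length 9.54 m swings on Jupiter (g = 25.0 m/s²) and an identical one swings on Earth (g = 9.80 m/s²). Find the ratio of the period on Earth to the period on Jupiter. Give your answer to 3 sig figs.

T ∝ 1/√g, so T₂/T₁ = √(g₁/g₂) = √(25.0/9.80) = 1.60.

1.60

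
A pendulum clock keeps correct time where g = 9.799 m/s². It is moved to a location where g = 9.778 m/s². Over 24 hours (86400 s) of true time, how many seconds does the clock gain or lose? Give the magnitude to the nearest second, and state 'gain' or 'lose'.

The clock's period scales as T ∝ 1/√g, so T'/T = √(9.799/9.778) = 1.00107.
In 86400 s of true time the clock registers 86400/1.00107 = 86307.4 s, so it loses 93 s.

lose 93 s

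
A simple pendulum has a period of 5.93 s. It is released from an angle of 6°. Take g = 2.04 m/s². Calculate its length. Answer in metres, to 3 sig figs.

1.82 m

From T = 2π√(L/g), L = gT²/(4π²) = 2.04 × 5.930²/(4π²) = 1.82 m.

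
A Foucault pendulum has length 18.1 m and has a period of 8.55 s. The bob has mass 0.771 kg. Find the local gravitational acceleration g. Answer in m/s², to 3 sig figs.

From T = 2π√(L/g), g = 4π²L/T² = 4π² × 18.1/8.550² = 9.77 m/s².

9.77 m/s²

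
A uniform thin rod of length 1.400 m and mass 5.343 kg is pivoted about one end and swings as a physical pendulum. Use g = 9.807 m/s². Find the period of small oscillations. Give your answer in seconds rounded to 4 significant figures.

For a physical pendulum T = 2π√(I/(mgd)), with d = 0.70000 m from pivot to centre of mass.
I_cm = mL²/12 = 5.343 × 1.400²/12 = 0.87269 kg·m²; I = I_cm + md² = 0.87269 + 5.343 × 0.70000² = 3.4908 kg·m².
T = 2π√(3.4908/(5.343 × 9.807 × 0.70000)) = 1.938 s.

1.938 s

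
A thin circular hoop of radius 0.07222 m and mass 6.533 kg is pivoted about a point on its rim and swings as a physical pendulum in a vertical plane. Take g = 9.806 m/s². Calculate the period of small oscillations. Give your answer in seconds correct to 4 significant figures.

0.7626 s

I_cm = mr² = 0.034074 kg·m². The pivot is at distance d = 0.07222 m from the centre of mass.
By the parallel-axis theorem, I = I_cm + md² = 0.034074 + 0.034074 = 0.068149 kg·m².
T = 2π√(I/(mgd)) = 2π√(0.068149/(6.533 × 9.806 × 0.07222)) = 0.7626 s.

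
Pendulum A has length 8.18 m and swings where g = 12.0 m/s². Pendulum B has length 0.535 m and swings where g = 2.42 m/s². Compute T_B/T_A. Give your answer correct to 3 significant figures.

T = 2π√(L/g), so T_B/T_A = √((L_B/g_B)/(L_A/g_A)) = √((0.535/2.42)/(8.18/12.0)) = 0.569.

0.569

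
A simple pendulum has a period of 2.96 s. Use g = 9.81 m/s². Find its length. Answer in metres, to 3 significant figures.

From T = 2π√(L/g), L = gT²/(4π²) = 9.81 × 2.960²/(4π²) = 2.18 m.

2.18 m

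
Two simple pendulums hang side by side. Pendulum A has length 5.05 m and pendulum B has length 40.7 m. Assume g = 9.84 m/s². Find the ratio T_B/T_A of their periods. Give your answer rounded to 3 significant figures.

T ∝ √L, so T_B/T_A = √(L_B/L_A) = √(40.7/5.05) = 2.84.

2.84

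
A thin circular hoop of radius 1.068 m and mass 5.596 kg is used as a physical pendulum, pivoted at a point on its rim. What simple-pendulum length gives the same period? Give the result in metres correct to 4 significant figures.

The equivalent simple-pendulum length is L_eq = I/(md), where I is about the pivot and d = 1.0680 m.
I_cm = mR² = 6.3829 kg·m², so I = I_cm + md² = 6.3829 + 6.3829 = 12.766 kg·m².
L_eq = 12.766/(5.596 × 1.0680) = 2.136 m.

2.136 m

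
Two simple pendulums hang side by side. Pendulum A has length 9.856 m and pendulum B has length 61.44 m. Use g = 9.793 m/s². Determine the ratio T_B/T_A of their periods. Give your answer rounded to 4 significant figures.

T ∝ √L, so T_B/T_A = √(L_B/L_A) = √(61.44/9.856) = 2.497.

2.497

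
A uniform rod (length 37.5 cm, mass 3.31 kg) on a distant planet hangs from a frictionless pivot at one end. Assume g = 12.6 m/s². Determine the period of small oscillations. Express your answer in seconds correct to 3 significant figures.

For a physical pendulum T = 2π√(I/(mgd)), with d = 0.1875 m from pivot to centre of mass.
I_cm = mL²/12 = 3.31 × 0.375²/12 = 0.03879 kg·m²; I = I_cm + md² = 0.03879 + 3.31 × 0.1875² = 0.1552 kg·m².
T = 2π√(0.1552/(3.31 × 12.6 × 0.1875)) = 0.885 s.

0.885 s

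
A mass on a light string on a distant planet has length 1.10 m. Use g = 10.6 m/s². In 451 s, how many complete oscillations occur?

T = 2π√(L/g) = 2π√(1.10/10.6) = 2.024 s.
Number of complete oscillations = ⌊451/2.024⌋ = ⌊222.8⌋ = 222.

222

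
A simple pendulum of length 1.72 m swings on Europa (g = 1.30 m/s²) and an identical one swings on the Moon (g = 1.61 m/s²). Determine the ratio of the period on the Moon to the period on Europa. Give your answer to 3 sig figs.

0.899

T ∝ 1/√g, so T₂/T₁ = √(g₁/g₂) = √(1.30/1.61) = 0.899.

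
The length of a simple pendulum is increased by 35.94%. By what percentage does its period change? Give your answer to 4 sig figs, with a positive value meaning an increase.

16.59%

T ∝ √L, so T'/T = √(1.3594) = 1.1659.
Percentage change in T = (1.1659 − 1) × 100% = 16.59%.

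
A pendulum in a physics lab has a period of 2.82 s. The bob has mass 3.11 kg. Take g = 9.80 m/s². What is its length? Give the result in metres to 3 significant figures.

From T = 2π√(L/g), L = gT²/(4π²) = 9.80 × 2.820²/(4π²) = 1.97 m.

1.97 m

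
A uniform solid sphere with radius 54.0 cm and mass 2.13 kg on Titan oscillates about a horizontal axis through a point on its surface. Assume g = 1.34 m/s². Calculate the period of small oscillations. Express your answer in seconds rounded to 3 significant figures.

4.72 s

I_cm = (2/5)mr² = 0.2484 kg·m². The pivot is at distance d = 0.540 m from the centre of mass.
By the parallel-axis theorem, I = I_cm + md² = 0.2484 + 0.6211 = 0.8696 kg·m².
T = 2π√(I/(mgd)) = 2π√(0.8696/(2.13 × 1.34 × 0.540)) = 4.72 s.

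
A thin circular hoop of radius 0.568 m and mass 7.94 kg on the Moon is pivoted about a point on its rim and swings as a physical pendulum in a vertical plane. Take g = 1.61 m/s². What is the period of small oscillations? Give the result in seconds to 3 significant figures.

5.28 s

I_cm = mr² = 2.562 kg·m². The pivot is at distance d = 0.568 m from the centre of mass.
By the parallel-axis theorem, I = I_cm + md² = 2.562 + 2.562 = 5.123 kg·m².
T = 2π√(I/(mgd)) = 2π√(5.123/(7.94 × 1.61 × 0.568)) = 5.28 s.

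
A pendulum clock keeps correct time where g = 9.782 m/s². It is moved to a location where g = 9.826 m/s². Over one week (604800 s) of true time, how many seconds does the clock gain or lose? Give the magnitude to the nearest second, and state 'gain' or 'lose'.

gain 1359 s

The clock's period scales as T ∝ 1/√g, so T'/T = √(9.782/9.826) = 0.997759.
In 604800 s of true time the clock registers 604800/0.997759 = 606158.7 s, so it gains 1359 s.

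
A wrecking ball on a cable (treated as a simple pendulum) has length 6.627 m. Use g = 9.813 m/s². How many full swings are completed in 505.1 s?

97

T = 2π√(L/g) = 2π√(6.627/9.813) = 5.1634 s.
Number of complete oscillations = ⌊505.1/5.1634⌋ = ⌊97.823⌋ = 97.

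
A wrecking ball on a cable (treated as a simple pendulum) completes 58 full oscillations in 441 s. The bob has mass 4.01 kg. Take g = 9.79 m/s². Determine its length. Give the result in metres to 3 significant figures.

T = 441/58 = 7.603 s.
From T = 2π√(L/g), L = gT²/(4π²) = 9.79 × 7.603²/(4π²) = 14.3 m.

14.3 m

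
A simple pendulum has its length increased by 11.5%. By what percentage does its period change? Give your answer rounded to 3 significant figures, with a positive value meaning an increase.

5.59%

T ∝ √L, so T'/T = √(1.115) = 1.056.
Percentage change in T = (1.056 − 1) × 100% = 5.59%.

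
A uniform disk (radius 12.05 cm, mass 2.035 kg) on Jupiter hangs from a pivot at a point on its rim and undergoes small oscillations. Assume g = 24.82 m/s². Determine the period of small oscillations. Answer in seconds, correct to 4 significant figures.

I_cm = ½mr² = 0.014774 kg·m². The pivot is at distance d = 0.1205 m from the centre of mass.
By the parallel-axis theorem, I = I_cm + md² = 0.014774 + 0.029549 = 0.044323 kg·m².
T = 2π√(I/(mgd)) = 2π√(0.044323/(2.035 × 24.82 × 0.1205)) = 0.5362 s.

0.5362 s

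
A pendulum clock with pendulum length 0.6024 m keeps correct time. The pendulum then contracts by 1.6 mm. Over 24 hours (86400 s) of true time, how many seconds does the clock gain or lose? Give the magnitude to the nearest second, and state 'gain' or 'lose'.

gain 115 s

T ∝ √L, so T'/T = √(0.60080/0.6024) = 0.998671.
In 86400 s of true time the clock registers 86400/0.998671 = 86515.0 s, so it gains 115 s.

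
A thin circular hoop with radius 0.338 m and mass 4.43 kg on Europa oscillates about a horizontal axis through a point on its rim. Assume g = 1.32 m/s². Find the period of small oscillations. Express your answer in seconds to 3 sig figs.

4.50 s

I_cm = mr² = 0.5061 kg·m². The pivot is at distance d = 0.338 m from the centre of mass.
By the parallel-axis theorem, I = I_cm + md² = 0.5061 + 0.5061 = 1.012 kg·m².
T = 2π√(I/(mgd)) = 2π√(1.012/(4.43 × 1.32 × 0.338)) = 4.50 s.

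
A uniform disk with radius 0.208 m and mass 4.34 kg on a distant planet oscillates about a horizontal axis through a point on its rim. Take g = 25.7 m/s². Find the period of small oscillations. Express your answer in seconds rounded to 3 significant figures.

0.692 s

I_cm = ½mr² = 0.09388 kg·m². The pivot is at distance d = 0.208 m from the centre of mass.
By the parallel-axis theorem, I = I_cm + md² = 0.09388 + 0.1878 = 0.2816 kg·m².
T = 2π√(I/(mgd)) = 2π√(0.2816/(4.34 × 25.7 × 0.208)) = 0.692 s.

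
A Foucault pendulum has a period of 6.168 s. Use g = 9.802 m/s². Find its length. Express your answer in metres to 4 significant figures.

9.446 m

From T = 2π√(L/g), L = gT²/(4π²) = 9.802 × 6.1680²/(4π²) = 9.446 m.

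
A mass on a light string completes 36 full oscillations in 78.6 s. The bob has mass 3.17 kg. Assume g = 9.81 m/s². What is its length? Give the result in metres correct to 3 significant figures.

1.18 m

T = 78.6/36 = 2.183 s.
From T = 2π√(L/g), L = gT²/(4π²) = 9.81 × 2.183²/(4π²) = 1.18 m.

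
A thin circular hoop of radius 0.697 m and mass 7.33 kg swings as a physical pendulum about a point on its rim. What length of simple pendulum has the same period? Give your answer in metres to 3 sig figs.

1.39 m

The equivalent simple-pendulum length is L_eq = I/(md), where I is about the pivot and d = 0.6970 m.
I_cm = mR² = 3.561 kg·m², so I = I_cm + md² = 3.561 + 3.561 = 7.122 kg·m².
L_eq = 7.122/(7.33 × 0.6970) = 1.39 m.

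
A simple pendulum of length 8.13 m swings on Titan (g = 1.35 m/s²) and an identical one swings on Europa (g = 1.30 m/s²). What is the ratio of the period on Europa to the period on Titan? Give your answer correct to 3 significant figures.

T ∝ 1/√g, so T₂/T₁ = √(g₁/g₂) = √(1.35/1.30) = 1.02.

1.02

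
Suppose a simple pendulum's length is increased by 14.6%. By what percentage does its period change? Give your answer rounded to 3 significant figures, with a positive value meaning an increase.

T ∝ √L, so T'/T = √(1.146) = 1.071.
Percentage change in T = (1.071 − 1) × 100% = 7.05%.

7.05%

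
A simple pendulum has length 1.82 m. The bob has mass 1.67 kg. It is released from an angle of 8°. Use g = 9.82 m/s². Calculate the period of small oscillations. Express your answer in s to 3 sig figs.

2.70 s

T = 2π√(L/g) = 2π√(1.82/9.82) = 2π × 0.4305 = 2.70 s.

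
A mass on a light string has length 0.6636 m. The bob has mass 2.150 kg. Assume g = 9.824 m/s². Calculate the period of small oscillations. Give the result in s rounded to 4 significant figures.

1.633 s

T = 2π√(L/g) = 2π√(0.6636/9.824) = 2π × 0.25990 = 1.633 s.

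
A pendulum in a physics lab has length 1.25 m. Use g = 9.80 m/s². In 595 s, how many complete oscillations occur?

265

T = 2π√(L/g) = 2π√(1.25/9.80) = 2.244 s.
Number of complete oscillations = ⌊595/2.244⌋ = ⌊265.2⌋ = 265.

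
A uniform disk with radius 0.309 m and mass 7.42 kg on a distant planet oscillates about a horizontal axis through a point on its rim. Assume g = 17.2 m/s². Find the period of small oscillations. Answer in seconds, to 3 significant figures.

1.03 s

I_cm = ½mr² = 0.3542 kg·m². The pivot is at distance d = 0.309 m from the centre of mass.
By the parallel-axis theorem, I = I_cm + md² = 0.3542 + 0.7085 = 1.063 kg·m².
T = 2π√(I/(mgd)) = 2π√(1.063/(7.42 × 17.2 × 0.309)) = 1.03 s.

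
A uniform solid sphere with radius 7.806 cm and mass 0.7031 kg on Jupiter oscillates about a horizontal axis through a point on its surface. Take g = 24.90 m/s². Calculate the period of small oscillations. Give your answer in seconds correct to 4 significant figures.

0.4163 s

I_cm = (2/5)mr² = 0.0017137 kg·m². The pivot is at distance d = 0.07806 m from the centre of mass.
By the parallel-axis theorem, I = I_cm + md² = 0.0017137 + 0.0042842 = 0.0059979 kg·m².
T = 2π√(I/(mgd)) = 2π√(0.0059979/(0.7031 × 24.90 × 0.07806)) = 0.4163 s.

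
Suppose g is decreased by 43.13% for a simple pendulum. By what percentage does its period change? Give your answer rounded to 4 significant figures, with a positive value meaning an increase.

T ∝ 1/√g, so T'/T = 1/√(0.56870) = 1.3260.
Percentage change in T = (1.3260 − 1) × 100% = 32.60%.

32.60%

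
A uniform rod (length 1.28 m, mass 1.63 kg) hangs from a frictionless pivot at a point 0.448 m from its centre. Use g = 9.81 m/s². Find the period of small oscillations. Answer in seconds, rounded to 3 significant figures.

For a physical pendulum T = 2π√(I/(mgd)), with d = 0.4480 m from pivot to centre of mass.
I_cm = mL²/12 = 1.63 × 1.28²/12 = 0.2225 kg·m²; I = I_cm + md² = 0.2225 + 1.63 × 0.4480² = 0.5497 kg·m².
T = 2π√(0.5497/(1.63 × 9.81 × 0.4480)) = 1.74 s.

1.74 s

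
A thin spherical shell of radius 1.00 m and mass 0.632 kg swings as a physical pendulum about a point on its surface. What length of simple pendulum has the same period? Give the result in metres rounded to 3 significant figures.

1.67 m

The equivalent simple-pendulum length is L_eq = I/(md), where I is about the pivot and d = 1.000 m.
I_cm = (2/3)mR² = 0.4213 kg·m², so I = I_cm + md² = 0.4213 + 0.6320 = 1.053 kg·m².
L_eq = 1.053/(0.632 × 1.000) = 1.67 m.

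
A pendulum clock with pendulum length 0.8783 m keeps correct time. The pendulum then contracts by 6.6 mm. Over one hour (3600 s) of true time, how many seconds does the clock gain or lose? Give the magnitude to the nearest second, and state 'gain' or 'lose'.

T ∝ √L, so T'/T = √(0.87170/0.8783) = 0.996236.
In 3600 s of true time the clock registers 3600/0.996236 = 3613.6 s, so it gains 14 s.

gain 14 s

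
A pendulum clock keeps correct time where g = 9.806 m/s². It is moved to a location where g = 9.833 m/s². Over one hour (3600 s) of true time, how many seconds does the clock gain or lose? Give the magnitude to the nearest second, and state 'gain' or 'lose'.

gain 5 s

The clock's period scales as T ∝ 1/√g, so T'/T = √(9.806/9.833) = 0.998626.
In 3600 s of true time the clock registers 3600/0.998626 = 3605.0 s, so it gains 5 s.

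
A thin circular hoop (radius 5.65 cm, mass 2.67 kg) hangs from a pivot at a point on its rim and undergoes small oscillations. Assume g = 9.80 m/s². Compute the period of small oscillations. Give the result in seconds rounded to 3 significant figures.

0.675 s

I_cm = mr² = 0.008523 kg·m². The pivot is at distance d = 0.0565 m from the centre of mass.
By the parallel-axis theorem, I = I_cm + md² = 0.008523 + 0.008523 = 0.01705 kg·m².
T = 2π√(I/(mgd)) = 2π√(0.01705/(2.67 × 9.80 × 0.0565)) = 0.675 s.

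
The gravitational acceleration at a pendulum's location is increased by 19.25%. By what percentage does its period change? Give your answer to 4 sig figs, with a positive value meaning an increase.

T ∝ 1/√g, so T'/T = 1/√(1.1925) = 0.91574.
Percentage change in T = (0.91574 − 1) × 100% = -8.426%.

-8.426%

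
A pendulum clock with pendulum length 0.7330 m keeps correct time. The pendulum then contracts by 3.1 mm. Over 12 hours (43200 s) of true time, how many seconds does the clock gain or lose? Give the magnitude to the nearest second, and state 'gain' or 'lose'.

gain 92 s

T ∝ √L, so T'/T = √(0.72990/0.7330) = 0.997883.
In 43200 s of true time the clock registers 43200/0.997883 = 43291.6 s, so it gains 92 s.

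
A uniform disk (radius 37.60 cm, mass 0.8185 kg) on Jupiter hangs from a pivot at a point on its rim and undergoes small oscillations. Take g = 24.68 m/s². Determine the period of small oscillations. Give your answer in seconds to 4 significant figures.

I_cm = ½mr² = 0.057858 kg·m². The pivot is at distance d = 0.3760 m from the centre of mass.
By the parallel-axis theorem, I = I_cm + md² = 0.057858 + 0.11572 = 0.17357 kg·m².
T = 2π√(I/(mgd)) = 2π√(0.17357/(0.8185 × 24.68 × 0.3760)) = 0.9498 s.

0.9498 s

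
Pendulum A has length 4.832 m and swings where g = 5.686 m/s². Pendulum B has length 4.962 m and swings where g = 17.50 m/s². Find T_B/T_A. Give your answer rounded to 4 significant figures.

T = 2π√(L/g), so T_B/T_A = √((L_B/g_B)/(L_A/g_A)) = √((4.962/17.50)/(4.832/5.686)) = 0.5776.

0.5776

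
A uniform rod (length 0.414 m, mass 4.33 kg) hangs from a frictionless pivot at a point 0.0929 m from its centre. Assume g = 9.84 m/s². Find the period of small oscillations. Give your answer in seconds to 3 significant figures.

0.995 s

For a physical pendulum T = 2π√(I/(mgd)), with d = 0.09290 m from pivot to centre of mass.
I_cm = mL²/12 = 4.33 × 0.414²/12 = 0.06185 kg·m²; I = I_cm + md² = 0.06185 + 4.33 × 0.09290² = 0.09922 kg·m².
T = 2π√(0.09922/(4.33 × 9.84 × 0.09290)) = 0.995 s.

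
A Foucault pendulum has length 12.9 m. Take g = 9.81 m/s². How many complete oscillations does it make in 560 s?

T = 2π√(L/g) = 2π√(12.9/9.81) = 7.205 s.
Number of complete oscillations = ⌊560/7.205⌋ = ⌊77.72⌋ = 77.

77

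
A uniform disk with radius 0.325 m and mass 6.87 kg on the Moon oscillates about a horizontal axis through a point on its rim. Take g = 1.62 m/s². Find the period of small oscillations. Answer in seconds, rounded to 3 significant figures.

3.45 s

I_cm = ½mr² = 0.3628 kg·m². The pivot is at distance d = 0.325 m from the centre of mass.
By the parallel-axis theorem, I = I_cm + md² = 0.3628 + 0.7256 = 1.088 kg·m².
T = 2π√(I/(mgd)) = 2π√(1.088/(6.87 × 1.62 × 0.325)) = 3.45 s.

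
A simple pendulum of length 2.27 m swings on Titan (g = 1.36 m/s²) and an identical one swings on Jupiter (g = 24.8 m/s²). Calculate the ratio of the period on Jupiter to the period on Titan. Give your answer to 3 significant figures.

T ∝ 1/√g, so T₂/T₁ = √(g₁/g₂) = √(1.36/24.8) = 0.234.

0.234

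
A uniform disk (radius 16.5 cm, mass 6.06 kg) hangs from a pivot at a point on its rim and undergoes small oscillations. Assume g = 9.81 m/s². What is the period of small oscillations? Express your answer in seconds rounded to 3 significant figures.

0.998 s

I_cm = ½mr² = 0.08249 kg·m². The pivot is at distance d = 0.165 m from the centre of mass.
By the parallel-axis theorem, I = I_cm + md² = 0.08249 + 0.1650 = 0.2475 kg·m².
T = 2π√(I/(mgd)) = 2π√(0.2475/(6.06 × 9.81 × 0.165)) = 0.998 s.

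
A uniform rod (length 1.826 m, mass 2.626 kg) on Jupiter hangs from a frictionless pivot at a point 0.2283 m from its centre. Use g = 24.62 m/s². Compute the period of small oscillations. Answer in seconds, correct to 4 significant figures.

1.522 s

For a physical pendulum T = 2π√(I/(mgd)), with d = 0.22830 m from pivot to centre of mass.
I_cm = mL²/12 = 2.626 × 1.826²/12 = 0.72965 kg·m²; I = I_cm + md² = 0.72965 + 2.626 × 0.22830² = 0.86652 kg·m².
T = 2π√(0.86652/(2.626 × 24.62 × 0.22830)) = 1.522 s.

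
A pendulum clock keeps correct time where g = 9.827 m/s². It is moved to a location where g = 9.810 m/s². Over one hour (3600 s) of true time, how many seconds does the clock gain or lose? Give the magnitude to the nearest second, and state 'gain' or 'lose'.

lose 3 s

The clock's period scales as T ∝ 1/√g, so T'/T = √(9.827/9.810) = 1.00087.
In 3600 s of true time the clock registers 3600/1.00087 = 3596.9 s, so it loses 3 s.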